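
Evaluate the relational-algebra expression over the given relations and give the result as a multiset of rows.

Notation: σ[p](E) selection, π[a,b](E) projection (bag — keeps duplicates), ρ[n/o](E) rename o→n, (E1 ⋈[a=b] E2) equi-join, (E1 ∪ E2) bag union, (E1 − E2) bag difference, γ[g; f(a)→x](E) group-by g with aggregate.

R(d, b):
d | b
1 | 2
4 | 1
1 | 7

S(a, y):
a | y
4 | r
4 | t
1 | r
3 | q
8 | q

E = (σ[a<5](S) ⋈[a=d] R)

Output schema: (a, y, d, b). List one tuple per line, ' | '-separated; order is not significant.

Stepwise |·|:
  S → 5
  σ[a<5](S) → 4
  R → 3
  (σ[a<5](S) ⋈[a=d] R) → 4

== RESULT ==
a | y | d | b
1 | r | 1 | 2
1 | r | 1 | 7
4 | r | 4 | 1
4 | t | 4 | 1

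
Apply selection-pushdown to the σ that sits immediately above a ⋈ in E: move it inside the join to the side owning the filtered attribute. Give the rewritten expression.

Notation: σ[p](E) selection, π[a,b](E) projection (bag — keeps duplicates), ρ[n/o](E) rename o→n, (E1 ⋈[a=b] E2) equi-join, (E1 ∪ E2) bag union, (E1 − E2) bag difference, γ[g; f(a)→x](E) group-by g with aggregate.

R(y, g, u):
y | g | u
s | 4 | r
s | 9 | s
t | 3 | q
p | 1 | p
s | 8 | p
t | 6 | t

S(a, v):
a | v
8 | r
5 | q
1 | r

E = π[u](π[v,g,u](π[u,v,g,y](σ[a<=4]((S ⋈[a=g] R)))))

σ filters on a, owned by the left side.
E' = π[u](π[v,g,u](π[u,v,g,y]((σ[a<=4](S) ⋈[a=g] R))))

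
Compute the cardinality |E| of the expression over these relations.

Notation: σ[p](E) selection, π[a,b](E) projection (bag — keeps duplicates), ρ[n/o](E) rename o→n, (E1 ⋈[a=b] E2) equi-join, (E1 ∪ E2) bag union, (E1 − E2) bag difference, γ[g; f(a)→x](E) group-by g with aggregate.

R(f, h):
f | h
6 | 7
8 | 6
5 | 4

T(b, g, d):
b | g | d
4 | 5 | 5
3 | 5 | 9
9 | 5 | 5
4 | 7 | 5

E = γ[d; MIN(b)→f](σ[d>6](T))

Stepwise |·|:
  T → 4
  σ[d>6](T) → 1
  γ[d; MIN(b)→f](σ[d>6](T)) → 1

|E| = 1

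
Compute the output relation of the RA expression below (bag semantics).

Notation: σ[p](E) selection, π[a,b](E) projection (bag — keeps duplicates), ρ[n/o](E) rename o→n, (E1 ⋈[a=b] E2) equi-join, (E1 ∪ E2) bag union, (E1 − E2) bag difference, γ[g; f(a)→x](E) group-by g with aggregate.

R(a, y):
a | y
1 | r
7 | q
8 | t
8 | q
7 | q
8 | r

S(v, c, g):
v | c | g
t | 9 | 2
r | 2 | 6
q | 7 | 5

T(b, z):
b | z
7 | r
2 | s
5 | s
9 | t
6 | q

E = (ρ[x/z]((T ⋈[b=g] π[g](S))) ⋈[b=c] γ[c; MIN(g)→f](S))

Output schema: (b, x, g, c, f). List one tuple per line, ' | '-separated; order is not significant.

Row counts bottom-up:
  T → 5
  S → 3
  π[g](S) → 3
  (T ⋈[b=g] π[g](S)) → 3
  ρ[x/z]((T ⋈[b=g] π[g](S))) → 3
  S → 3
  γ[c; MIN(g)→f](S) → 3
  (ρ[x/z]((T ⋈[b=g] π[g](S))) ⋈[b=c] γ[c; MIN(g)→f](S)) → 1

== RESULT ==
b | x | g | c | f
2 | s | 2 | 2 | 6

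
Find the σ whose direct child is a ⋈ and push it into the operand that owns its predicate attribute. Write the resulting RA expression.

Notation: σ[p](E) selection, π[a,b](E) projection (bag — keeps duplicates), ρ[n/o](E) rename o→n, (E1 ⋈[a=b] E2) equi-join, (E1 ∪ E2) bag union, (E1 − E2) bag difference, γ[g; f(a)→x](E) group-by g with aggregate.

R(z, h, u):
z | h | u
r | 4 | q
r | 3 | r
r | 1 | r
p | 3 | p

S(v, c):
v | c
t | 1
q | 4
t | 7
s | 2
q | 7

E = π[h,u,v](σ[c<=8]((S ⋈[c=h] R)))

σ filters on c, owned by the left side.
E' = π[h,u,v]((σ[c<=8](S) ⋈[c=h] R))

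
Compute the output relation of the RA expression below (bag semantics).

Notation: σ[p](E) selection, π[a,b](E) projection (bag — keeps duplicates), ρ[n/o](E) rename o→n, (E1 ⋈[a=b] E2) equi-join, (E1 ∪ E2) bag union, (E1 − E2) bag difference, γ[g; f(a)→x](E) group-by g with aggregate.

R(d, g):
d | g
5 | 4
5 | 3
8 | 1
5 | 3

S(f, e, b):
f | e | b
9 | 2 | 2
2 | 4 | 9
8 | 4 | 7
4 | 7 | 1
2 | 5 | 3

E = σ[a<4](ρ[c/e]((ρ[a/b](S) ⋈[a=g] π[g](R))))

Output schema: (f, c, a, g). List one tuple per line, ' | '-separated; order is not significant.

Per-node cardinality:
  S → 5
  ρ[a/b](S) → 5
  R → 4
  π[g](R) → 4
  (ρ[a/b](S) ⋈[a=g] π[g](R)) → 3
  ρ[c/e]((ρ[a/b](S) ⋈[a=g] π[g](R))) → 3
  σ[a<4](ρ[c/e]((ρ[a/b](S) ⋈[a=g] π[g](R)))) → 3

== RESULT ==
f | c | a | g
2 | 5 | 3 | 3
2 | 5 | 3 | 3
4 | 7 | 1 | 1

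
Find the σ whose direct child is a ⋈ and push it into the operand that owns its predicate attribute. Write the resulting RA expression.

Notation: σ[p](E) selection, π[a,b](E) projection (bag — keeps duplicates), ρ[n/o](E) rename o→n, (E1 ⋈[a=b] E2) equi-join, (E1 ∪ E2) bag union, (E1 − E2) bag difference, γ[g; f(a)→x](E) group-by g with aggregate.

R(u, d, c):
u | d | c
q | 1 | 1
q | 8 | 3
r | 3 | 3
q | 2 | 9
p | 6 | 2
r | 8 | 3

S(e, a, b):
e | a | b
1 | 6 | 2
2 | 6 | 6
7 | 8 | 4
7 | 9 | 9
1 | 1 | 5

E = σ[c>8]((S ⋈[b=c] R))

σ filters on c, owned by the right side.
E' = (S ⋈[b=c] σ[c>8](R))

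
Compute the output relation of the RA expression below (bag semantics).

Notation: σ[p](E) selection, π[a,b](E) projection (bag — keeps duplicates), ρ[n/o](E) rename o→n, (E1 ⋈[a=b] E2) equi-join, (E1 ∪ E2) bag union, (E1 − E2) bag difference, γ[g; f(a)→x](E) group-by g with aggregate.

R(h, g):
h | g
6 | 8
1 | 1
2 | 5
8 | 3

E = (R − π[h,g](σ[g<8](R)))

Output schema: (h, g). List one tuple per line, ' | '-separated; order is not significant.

Row counts bottom-up:
  R → 4
  R → 4
  σ[g<8](R) → 3
  π[h,g](σ[g<8](R)) → 3
  (R − π[h,g](σ[g<8](R))) → 1

== RESULT ==
h | g
6 | 8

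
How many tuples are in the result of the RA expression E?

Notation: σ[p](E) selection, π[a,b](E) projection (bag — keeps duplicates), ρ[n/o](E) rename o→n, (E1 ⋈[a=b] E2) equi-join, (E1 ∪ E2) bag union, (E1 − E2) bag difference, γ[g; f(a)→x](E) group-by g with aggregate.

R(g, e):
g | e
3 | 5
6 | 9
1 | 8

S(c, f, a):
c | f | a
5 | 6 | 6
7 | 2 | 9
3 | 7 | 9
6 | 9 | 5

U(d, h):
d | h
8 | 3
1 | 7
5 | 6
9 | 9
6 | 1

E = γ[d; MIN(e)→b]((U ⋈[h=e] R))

Per-node cardinality:
  U → 5
  R → 3
  (U ⋈[h=e] R) → 1
  γ[d; MIN(e)→b]((U ⋈[h=e] R)) → 1

|E| = 1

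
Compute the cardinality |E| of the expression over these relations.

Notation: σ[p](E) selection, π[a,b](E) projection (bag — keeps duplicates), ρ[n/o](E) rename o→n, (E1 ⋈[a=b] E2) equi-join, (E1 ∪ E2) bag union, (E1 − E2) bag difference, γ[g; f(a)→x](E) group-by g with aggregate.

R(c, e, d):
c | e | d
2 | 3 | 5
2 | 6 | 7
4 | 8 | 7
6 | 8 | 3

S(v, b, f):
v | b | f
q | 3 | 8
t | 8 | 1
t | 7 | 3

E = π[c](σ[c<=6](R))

Subexpression sizes:
  R → 4
  σ[c<=6](R) → 4
  π[c](σ[c<=6](R)) → 4

|E| = 4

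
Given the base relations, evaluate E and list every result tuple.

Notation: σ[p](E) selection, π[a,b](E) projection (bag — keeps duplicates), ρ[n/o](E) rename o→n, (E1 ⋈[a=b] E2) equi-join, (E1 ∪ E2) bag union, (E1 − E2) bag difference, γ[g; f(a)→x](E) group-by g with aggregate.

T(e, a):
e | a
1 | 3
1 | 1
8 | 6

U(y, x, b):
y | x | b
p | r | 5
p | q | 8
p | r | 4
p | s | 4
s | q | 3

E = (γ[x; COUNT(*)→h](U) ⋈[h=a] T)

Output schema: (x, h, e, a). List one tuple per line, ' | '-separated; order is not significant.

Stepwise |·|:
  U → 5
  γ[x; COUNT(*)→h](U) → 3
  T → 3
  (γ[x; COUNT(*)→h](U) ⋈[h=a] T) → 1

== RESULT ==
x | h | e | a
s | 1 | 1 | 1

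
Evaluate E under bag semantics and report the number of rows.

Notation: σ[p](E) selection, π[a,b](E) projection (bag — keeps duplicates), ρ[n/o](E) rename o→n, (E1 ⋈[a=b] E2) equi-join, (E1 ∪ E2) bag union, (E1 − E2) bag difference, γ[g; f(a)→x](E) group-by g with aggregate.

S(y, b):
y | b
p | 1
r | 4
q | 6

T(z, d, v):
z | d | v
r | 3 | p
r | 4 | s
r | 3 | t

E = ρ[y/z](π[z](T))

Stepwise |·|:
  T → 3
  π[z](T) → 3
  ρ[y/z](π[z](T)) → 3

|E| = 3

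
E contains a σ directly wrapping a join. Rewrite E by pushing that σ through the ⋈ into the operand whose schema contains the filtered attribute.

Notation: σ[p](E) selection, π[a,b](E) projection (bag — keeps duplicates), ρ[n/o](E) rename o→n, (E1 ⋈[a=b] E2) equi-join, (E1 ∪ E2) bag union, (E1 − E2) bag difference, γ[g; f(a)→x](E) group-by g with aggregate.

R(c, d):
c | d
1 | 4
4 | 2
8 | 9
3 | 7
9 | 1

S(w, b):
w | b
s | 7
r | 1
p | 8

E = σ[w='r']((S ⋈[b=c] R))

σ filters on w, owned by the left side.
E' = (σ[w='r'](S) ⋈[b=c] R)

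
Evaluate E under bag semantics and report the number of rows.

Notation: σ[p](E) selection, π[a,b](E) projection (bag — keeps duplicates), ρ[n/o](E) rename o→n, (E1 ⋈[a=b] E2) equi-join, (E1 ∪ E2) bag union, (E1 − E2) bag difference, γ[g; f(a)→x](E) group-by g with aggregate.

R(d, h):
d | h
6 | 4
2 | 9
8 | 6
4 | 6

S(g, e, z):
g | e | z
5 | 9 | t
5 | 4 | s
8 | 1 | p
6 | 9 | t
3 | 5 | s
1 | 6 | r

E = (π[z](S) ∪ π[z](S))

Subexpression sizes:
  S → 6
  π[z](S) → 6
  S → 6
  π[z](S) → 6
  (π[z](S) ∪ π[z](S)) → 12

|E| = 12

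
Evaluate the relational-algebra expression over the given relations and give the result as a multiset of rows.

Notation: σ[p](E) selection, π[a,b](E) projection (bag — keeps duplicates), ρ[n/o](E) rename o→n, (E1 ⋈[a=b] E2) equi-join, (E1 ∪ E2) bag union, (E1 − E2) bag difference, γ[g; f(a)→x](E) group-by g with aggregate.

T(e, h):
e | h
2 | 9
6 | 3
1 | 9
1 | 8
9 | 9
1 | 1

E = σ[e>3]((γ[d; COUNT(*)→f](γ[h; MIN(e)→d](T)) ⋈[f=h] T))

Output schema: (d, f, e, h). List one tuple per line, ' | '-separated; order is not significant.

Per-node cardinality:
  T → 6
  γ[h; MIN(e)→d](T) → 4
  γ[d; COUNT(*)→f](γ[h; MIN(e)→d](T)) → 2
  T → 6
  (γ[d; COUNT(*)→f](γ[h; MIN(e)→d](T)) ⋈[f=h] T) → 2
  σ[e>3]((γ[d; COUNT(*)→f](γ[h; MIN(e)→d](T)) ⋈[f=h] T)) → 1

== RESULT ==
d | f | e | h
1 | 3 | 6 | 3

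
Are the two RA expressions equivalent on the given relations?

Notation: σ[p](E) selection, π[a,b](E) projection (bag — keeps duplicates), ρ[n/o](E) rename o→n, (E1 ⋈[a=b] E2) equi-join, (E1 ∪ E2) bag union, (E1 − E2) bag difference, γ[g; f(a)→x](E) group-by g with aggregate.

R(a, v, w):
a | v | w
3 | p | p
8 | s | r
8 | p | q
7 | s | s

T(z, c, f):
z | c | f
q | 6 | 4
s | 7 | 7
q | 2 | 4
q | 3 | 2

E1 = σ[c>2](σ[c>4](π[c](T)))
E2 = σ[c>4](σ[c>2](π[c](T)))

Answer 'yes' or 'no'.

E1 stepwise |·|:
  T → 4
  π[c](T) → 4
  σ[c>4](π[c](T)) → 2
  σ[c>2](σ[c>4](π[c](T))) → 2
E2 stepwise |·|:
  T → 4
  π[c](T) → 4
  σ[c>2](π[c](T)) → 3
  σ[c>4](σ[c>2](π[c](T))) → 2

E1 and E2 produce the same multiset:
c
6
7

yes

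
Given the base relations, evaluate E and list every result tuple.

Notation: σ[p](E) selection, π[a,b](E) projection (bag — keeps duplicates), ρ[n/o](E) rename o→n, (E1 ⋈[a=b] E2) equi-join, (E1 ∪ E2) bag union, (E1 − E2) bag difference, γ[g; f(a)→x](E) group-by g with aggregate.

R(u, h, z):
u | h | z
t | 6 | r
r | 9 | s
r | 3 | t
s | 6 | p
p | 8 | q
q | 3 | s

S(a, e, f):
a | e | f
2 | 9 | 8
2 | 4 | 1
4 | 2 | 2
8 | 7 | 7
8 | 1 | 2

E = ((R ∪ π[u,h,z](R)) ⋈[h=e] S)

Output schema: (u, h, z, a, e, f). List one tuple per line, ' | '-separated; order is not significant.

Stepwise |·|:
  R → 6
  R → 6
  π[u,h,z](R) → 6
  (R ∪ π[u,h,z](R)) → 12
  S → 5
  ((R ∪ π[u,h,z](R)) ⋈[h=e] S) → 2

== RESULT ==
u | h | z | a | e | f
r | 9 | s | 2 | 9 | 8
r | 9 | s | 2 | 9 | 8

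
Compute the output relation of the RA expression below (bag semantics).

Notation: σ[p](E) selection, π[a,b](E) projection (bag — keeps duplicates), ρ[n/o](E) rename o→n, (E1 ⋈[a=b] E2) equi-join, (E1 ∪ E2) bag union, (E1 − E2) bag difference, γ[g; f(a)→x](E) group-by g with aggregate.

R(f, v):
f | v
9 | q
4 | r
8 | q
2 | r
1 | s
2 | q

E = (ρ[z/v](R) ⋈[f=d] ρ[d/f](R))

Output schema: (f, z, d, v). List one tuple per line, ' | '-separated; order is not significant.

Subexpression sizes:
  R → 6
  ρ[z/v](R) → 6
  R → 6
  ρ[d/f](R) → 6
  (ρ[z/v](R) ⋈[f=d] ρ[d/f](R)) → 8

== RESULT ==
f | z | d | v
1 | s | 1 | s
2 | q | 2 | q
2 | q | 2 | r
2 | r | 2 | q
2 | r | 2 | r
4 | r | 4 | r
8 | q | 8 | q
9 | q | 9 | q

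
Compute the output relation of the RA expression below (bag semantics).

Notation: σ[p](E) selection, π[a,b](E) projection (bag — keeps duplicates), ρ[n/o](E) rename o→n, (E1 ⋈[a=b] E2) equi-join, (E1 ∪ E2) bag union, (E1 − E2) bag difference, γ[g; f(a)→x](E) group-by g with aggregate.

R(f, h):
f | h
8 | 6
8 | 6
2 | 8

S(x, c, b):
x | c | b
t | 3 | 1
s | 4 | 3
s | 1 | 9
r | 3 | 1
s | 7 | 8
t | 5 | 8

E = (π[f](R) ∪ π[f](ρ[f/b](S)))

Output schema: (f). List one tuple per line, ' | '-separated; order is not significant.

Per-node cardinality:
  R → 3
  π[f](R) → 3
  S → 6
  ρ[f/b](S) → 6
  π[f](ρ[f/b](S)) → 6
  (π[f](R) ∪ π[f](ρ[f/b](S))) → 9

== RESULT ==
f
1
1
2
3
8
8
8
8
9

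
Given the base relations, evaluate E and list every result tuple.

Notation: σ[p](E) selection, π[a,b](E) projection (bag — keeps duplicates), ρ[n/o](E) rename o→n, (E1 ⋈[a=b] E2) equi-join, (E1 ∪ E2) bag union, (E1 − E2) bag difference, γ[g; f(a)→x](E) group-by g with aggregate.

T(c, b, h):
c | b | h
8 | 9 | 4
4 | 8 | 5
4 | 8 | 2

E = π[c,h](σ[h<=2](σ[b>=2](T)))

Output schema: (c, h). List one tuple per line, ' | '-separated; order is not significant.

Row counts bottom-up:
  T → 3
  σ[b>=2](T) → 3
  σ[h<=2](σ[b>=2](T)) → 1
  π[c,h](σ[h<=2](σ[b>=2](T))) → 1

== RESULT ==
c | h
4 | 2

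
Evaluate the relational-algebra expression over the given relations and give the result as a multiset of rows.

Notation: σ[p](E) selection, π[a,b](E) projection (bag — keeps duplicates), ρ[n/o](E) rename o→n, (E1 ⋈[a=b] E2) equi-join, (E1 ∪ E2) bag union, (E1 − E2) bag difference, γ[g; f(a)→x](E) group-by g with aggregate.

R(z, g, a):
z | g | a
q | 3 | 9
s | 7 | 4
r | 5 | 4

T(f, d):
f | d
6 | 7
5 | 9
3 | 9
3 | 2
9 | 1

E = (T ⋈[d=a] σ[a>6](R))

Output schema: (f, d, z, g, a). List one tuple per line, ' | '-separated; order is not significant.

Row counts bottom-up:
  T → 5
  R → 3
  σ[a>6](R) → 1
  (T ⋈[d=a] σ[a>6](R)) → 2

== RESULT ==
f | d | z | g | a
3 | 9 | q | 3 | 9
5 | 9 | q | 3 | 9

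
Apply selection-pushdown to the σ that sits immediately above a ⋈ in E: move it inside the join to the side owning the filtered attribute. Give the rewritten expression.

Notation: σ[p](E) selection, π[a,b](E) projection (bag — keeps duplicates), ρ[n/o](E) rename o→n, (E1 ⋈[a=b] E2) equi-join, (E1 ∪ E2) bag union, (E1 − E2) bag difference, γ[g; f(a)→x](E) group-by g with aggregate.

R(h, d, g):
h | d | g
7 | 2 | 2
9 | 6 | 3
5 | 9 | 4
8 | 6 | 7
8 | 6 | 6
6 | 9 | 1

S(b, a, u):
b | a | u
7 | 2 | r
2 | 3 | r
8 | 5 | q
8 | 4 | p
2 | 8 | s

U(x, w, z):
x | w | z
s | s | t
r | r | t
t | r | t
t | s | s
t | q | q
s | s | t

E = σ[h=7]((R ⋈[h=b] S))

σ filters on h, owned by the left side.
E' = (σ[h=7](R) ⋈[h=b] S)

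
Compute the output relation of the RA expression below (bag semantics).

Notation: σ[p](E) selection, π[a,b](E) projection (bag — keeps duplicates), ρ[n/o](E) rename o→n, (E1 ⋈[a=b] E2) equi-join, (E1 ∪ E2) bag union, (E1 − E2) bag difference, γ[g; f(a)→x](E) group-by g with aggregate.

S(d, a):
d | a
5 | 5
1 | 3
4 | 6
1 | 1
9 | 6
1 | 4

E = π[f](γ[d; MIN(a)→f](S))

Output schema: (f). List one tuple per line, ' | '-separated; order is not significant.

Stepwise |·|:
  S → 6
  γ[d; MIN(a)→f](S) → 4
  π[f](γ[d; MIN(a)→f](S)) → 4

== RESULT ==
f
1
5
6
6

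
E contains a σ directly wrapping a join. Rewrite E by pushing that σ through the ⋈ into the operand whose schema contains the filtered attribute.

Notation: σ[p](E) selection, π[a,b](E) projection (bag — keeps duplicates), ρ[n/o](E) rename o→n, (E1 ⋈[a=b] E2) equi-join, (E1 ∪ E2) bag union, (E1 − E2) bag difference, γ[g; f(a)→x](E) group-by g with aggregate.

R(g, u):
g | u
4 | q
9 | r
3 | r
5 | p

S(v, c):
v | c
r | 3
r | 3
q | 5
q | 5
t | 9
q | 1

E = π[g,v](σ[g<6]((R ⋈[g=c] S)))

σ filters on g, owned by the left side.
E' = π[g,v]((σ[g<6](R) ⋈[g=c] S))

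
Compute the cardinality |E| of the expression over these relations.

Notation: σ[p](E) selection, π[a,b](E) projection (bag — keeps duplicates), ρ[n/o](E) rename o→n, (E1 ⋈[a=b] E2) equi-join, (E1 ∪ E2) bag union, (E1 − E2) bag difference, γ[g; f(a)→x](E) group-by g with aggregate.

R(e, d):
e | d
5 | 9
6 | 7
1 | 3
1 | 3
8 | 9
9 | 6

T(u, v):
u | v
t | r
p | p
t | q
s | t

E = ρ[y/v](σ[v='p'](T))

Stepwise |·|:
  T → 4
  σ[v='p'](T) → 1
  ρ[y/v](σ[v='p'](T)) → 1

|E| = 1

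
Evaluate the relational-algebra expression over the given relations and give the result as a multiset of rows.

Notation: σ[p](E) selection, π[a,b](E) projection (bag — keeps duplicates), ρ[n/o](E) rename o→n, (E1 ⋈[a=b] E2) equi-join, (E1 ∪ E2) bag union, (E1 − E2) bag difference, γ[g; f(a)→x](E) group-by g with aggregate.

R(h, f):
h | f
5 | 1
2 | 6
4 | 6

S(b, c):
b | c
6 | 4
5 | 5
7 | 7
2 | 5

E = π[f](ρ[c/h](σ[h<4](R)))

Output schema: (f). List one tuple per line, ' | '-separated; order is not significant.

Stepwise |·|:
  R → 3
  σ[h<4](R) → 1
  ρ[c/h](σ[h<4](R)) → 1
  π[f](ρ[c/h](σ[h<4](R))) → 1

== RESULT ==
f
6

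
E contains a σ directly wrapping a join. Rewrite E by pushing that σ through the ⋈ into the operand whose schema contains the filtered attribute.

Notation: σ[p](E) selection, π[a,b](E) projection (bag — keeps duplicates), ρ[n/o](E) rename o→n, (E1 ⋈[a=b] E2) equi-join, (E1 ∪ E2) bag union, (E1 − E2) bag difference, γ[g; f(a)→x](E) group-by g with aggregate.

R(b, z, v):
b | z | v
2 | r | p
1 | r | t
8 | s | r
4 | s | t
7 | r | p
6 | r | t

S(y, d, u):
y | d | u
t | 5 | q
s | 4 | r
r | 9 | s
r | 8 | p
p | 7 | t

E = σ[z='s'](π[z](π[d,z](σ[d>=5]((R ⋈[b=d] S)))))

σ filters on d, owned by the right side.
E' = σ[z='s'](π[z](π[d,z]((R ⋈[b=d] σ[d>=5](S)))))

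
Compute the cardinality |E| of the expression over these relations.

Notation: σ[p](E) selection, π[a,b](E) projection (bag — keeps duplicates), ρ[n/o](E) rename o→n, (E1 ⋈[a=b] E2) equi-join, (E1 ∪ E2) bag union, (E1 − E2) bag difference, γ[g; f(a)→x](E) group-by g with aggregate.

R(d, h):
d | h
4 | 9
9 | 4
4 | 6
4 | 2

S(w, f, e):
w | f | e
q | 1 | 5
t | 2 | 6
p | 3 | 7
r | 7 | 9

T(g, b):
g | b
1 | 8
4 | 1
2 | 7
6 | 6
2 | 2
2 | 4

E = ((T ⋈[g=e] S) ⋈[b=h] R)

Stepwise |·|:
  T → 6
  S → 4
  (T ⋈[g=e] S) → 1
  R → 4
  ((T ⋈[g=e] S) ⋈[b=h] R) → 1

|E| = 1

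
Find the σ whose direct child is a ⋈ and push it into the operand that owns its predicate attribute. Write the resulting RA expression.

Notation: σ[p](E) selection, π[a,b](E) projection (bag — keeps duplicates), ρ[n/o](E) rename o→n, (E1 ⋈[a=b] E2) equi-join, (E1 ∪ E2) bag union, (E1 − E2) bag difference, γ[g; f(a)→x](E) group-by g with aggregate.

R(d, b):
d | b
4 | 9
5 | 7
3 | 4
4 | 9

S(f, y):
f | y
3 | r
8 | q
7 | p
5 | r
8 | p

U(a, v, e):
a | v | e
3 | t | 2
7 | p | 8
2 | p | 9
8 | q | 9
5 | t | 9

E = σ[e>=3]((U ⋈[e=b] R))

σ filters on e, owned by the left side.
E' = (σ[e>=3](U) ⋈[e=b] R)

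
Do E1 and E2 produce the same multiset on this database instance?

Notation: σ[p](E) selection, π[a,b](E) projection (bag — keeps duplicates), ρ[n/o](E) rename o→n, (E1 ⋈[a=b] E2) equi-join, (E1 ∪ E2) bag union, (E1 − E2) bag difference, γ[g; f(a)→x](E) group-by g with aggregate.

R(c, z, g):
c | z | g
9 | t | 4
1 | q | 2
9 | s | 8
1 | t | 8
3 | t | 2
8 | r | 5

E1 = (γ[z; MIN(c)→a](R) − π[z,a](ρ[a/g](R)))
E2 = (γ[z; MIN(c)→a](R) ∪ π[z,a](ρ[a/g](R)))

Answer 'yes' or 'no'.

E1 row counts bottom-up:
  R → 6
  γ[z; MIN(c)→a](R) → 4
  R → 6
  ρ[a/g](R) → 6
  π[z,a](ρ[a/g](R)) → 6
  (γ[z; MIN(c)→a](R) − π[z,a](ρ[a/g](R))) → 4
E2 row counts bottom-up:
  R → 6
  γ[z; MIN(c)→a](R) → 4
  R → 6
  ρ[a/g](R) → 6
  π[z,a](ρ[a/g](R)) → 6
  (γ[z; MIN(c)→a](R) ∪ π[z,a](ρ[a/g](R))) → 10

E1 result:
z | a
q | 1
r | 8
s | 9
t | 1
E2 result:
z | a
q | 1
q | 2
r | 5
r | 8
s | 8
s | 9
t | 1
t | 2
t | 4
t | 8
Witness: ('t', 8) appears 0× in E1 but 1× in E2.

no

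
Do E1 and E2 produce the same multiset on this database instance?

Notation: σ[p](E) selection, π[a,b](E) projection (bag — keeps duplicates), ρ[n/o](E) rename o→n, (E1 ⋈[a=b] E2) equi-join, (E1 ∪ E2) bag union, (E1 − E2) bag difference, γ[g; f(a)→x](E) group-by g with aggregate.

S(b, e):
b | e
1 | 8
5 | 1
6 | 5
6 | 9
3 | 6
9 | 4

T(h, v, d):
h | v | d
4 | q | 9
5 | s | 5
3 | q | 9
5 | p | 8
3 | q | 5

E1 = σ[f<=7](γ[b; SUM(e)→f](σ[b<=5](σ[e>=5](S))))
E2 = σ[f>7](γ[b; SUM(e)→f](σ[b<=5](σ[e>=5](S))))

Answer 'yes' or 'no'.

E1 row counts bottom-up:
  S → 6
  σ[e>=5](S) → 4
  σ[b<=5](σ[e>=5](S)) → 2
  γ[b; SUM(e)→f](σ[b<=5](σ[e>=5](S))) → 2
  σ[f<=7](γ[b; SUM(e)→f](σ[b<=5](σ[e>=5](S)))) → 1
E2 row counts bottom-up:
  S → 6
  σ[e>=5](S) → 4
  σ[b<=5](σ[e>=5](S)) → 2
  γ[b; SUM(e)→f](σ[b<=5](σ[e>=5](S))) → 2
  σ[f>7](γ[b; SUM(e)→f](σ[b<=5](σ[e>=5](S)))) → 1

E1 result:
b | f
3 | 6
E2 result:
b | f
1 | 8
Witness: (1, 8) appears 0× in E1 but 1× in E2.

no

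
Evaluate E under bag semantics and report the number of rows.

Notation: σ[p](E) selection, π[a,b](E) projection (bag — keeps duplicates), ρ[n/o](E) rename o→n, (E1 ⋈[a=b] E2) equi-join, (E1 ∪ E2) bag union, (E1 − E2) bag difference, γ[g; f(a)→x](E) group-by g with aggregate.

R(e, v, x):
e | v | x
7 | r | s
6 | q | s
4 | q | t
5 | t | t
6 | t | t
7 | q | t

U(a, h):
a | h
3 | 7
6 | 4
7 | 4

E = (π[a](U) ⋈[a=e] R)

Stepwise |·|:
  U → 3
  π[a](U) → 3
  R → 6
  (π[a](U) ⋈[a=e] R) → 4

|E| = 4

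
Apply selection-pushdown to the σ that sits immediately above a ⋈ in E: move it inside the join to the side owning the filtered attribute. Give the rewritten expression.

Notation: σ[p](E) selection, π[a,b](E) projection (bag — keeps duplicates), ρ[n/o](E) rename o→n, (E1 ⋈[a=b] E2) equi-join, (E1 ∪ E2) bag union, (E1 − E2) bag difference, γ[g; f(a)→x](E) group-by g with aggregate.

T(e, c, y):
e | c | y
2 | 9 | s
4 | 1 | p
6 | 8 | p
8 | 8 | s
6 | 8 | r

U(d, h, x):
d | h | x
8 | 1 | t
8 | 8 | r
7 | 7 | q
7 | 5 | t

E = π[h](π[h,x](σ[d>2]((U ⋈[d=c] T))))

σ filters on d, owned by the left side.
E' = π[h](π[h,x]((σ[d>2](U) ⋈[d=c] T)))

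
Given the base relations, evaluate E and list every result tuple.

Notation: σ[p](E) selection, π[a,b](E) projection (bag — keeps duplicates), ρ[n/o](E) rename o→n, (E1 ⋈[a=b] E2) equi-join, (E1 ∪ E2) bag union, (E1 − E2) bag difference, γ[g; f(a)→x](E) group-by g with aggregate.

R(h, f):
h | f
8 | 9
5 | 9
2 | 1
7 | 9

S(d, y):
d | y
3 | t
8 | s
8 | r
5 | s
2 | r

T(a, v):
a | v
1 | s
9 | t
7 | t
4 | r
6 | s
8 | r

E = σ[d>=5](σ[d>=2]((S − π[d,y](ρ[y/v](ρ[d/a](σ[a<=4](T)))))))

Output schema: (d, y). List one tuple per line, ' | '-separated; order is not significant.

Per-node cardinality:
  S → 5
  T → 6
  σ[a<=4](T) → 2
  ρ[d/a](σ[a<=4](T)) → 2
  ρ[y/v](ρ[d/a](σ[a<=4](T))) → 2
  π[d,y](ρ[y/v](ρ[d/a](σ[a<=4](T)))) → 2
  (S − π[d,y](ρ[y/v](ρ[d/a](σ[a<=4](T))))) → 5
  σ[d>=2]((S − π[d,y](ρ[y/v](ρ[d/a](σ[a<=4](T)))))) → 5
  σ[d>=5](σ[d>=2]((S − π[d,y](ρ[y/v](ρ[d/a](σ[a<=4](T))))))) → 3

== RESULT ==
d | y
5 | s
8 | r
8 | s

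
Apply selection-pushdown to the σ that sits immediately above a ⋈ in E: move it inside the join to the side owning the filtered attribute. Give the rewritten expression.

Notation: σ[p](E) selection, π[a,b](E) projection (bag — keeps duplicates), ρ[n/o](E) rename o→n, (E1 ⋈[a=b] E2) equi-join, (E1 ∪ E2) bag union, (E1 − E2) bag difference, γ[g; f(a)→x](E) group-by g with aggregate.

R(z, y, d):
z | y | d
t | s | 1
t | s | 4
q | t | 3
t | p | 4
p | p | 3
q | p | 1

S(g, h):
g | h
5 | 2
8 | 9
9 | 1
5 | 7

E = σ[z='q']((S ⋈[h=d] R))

σ filters on z, owned by the right side.
E' = (S ⋈[h=d] σ[z='q'](R))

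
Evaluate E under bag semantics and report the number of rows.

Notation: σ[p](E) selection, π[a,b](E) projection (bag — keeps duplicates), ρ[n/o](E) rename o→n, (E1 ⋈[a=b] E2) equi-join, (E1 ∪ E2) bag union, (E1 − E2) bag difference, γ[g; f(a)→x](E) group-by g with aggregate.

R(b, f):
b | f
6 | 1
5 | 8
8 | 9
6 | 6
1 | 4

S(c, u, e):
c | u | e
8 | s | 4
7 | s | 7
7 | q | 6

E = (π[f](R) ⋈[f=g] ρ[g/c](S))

Row counts bottom-up:
  R → 5
  π[f](R) → 5
  S → 3
  ρ[g/c](S) → 3
  (π[f](R) ⋈[f=g] ρ[g/c](S)) → 1

|E| = 1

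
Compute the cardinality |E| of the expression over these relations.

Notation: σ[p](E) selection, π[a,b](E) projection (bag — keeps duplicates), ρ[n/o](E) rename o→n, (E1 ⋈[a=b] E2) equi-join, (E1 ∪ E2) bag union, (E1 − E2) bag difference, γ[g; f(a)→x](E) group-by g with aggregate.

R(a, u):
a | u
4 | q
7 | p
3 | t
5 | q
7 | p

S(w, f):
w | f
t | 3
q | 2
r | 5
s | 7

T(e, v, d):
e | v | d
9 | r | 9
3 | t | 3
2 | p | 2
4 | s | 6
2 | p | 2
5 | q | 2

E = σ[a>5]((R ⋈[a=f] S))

Row counts bottom-up:
  R → 5
  S → 4
  (R ⋈[a=f] S) → 4
  σ[a>5]((R ⋈[a=f] S)) → 2

|E| = 2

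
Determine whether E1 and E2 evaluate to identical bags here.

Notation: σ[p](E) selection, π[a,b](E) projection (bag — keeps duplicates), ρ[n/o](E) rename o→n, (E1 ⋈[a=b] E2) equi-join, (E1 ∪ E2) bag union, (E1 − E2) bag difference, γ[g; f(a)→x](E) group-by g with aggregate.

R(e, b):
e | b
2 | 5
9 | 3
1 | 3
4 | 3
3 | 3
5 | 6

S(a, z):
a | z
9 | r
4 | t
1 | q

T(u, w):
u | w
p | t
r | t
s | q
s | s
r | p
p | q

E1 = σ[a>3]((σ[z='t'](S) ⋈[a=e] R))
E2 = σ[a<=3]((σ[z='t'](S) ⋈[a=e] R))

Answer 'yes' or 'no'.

E1 per-node cardinality:
  S → 3
  σ[z='t'](S) → 1
  R → 6
  (σ[z='t'](S) ⋈[a=e] R) → 1
  σ[a>3]((σ[z='t'](S) ⋈[a=e] R)) → 1
E2 per-node cardinality:
  S → 3
  σ[z='t'](S) → 1
  R → 6
  (σ[z='t'](S) ⋈[a=e] R) → 1
  σ[a<=3]((σ[z='t'](S) ⋈[a=e] R)) → 0

E1 result:
a | z | e | b
4 | t | 4 | 3
E2 result:
a | z | e | b
(0 rows)
Witness: (4, 't', 4, 3) appears 1× in E1 but 0× in E2.

no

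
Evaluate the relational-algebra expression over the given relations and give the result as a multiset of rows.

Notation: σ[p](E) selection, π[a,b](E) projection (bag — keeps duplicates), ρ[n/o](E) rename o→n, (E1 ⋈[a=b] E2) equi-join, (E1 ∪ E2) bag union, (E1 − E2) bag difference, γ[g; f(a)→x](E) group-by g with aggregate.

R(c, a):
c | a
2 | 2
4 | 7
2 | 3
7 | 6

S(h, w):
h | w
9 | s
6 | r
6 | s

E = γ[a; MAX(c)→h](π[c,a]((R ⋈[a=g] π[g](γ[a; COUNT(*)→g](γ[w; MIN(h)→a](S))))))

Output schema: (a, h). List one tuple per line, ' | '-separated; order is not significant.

Per-node cardinality:
  R → 4
  S → 3
  γ[w; MIN(h)→a](S) → 2
  γ[a; COUNT(*)→g](γ[w; MIN(h)→a](S)) → 1
  π[g](γ[a; COUNT(*)→g](γ[w; MIN(h)→a](S))) → 1
  (R ⋈[a=g] π[g](γ[a; COUNT(*)→g](γ[w; MIN(h)→a](S)))) → 1
  π[c,a]((R ⋈[a=g] π[g](γ[a; COUNT(*)→g](γ[w; MIN(h)→a](S))))) → 1
  γ[a; MAX(c)→h](π[c,a]((R ⋈[a=g] π[g](γ[a; COUNT(*)→g](γ[w; MIN(h)→a](S)))))) → 1

== RESULT ==
a | h
2 | 2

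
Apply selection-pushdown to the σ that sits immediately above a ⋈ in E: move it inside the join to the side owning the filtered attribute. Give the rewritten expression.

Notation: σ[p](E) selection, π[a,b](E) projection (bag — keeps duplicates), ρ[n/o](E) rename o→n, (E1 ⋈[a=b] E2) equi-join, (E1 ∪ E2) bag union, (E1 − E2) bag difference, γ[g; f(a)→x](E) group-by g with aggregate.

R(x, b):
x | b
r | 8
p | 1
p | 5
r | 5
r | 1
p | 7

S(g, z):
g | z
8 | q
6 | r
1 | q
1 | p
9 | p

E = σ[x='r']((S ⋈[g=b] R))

σ filters on x, owned by the right side.
E' = (S ⋈[g=b] σ[x='r'](R))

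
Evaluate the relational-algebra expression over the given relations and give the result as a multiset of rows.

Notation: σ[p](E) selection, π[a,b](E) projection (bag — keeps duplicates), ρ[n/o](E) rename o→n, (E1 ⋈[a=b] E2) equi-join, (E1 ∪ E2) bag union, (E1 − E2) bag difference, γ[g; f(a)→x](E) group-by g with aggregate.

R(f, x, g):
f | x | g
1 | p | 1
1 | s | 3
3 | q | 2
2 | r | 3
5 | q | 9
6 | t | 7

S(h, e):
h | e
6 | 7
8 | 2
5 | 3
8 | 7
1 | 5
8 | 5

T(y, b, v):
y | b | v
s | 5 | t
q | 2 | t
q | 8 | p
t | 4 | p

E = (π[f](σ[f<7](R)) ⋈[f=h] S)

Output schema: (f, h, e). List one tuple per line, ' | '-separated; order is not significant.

Per-node cardinality:
  R → 6
  σ[f<7](R) → 6
  π[f](σ[f<7](R)) → 6
  S → 6
  (π[f](σ[f<7](R)) ⋈[f=h] S) → 4

== RESULT ==
f | h | e
1 | 1 | 5
1 | 1 | 5
5 | 5 | 3
6 | 6 | 7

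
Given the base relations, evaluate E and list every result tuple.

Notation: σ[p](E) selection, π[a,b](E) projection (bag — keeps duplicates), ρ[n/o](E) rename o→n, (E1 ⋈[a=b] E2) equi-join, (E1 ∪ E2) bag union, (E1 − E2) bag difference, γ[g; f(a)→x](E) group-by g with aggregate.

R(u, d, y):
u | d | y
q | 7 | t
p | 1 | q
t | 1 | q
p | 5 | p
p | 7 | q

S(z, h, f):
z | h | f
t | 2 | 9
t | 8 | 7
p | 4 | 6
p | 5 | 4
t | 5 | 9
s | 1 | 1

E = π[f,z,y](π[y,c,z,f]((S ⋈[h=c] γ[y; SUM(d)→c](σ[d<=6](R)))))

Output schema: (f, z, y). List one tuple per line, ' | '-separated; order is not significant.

Subexpression sizes:
  S → 6
  R → 5
  σ[d<=6](R) → 3
  γ[y; SUM(d)→c](σ[d<=6](R)) → 2
  (S ⋈[h=c] γ[y; SUM(d)→c](σ[d<=6](R))) → 3
  π[y,c,z,f]((S ⋈[h=c] γ[y; SUM(d)→c](σ[d<=6](R)))) → 3
  π[f,z,y](π[y,c,z,f]((S ⋈[h=c] γ[y; SUM(d)→c](σ[d<=6](R))))) → 3

== RESULT ==
f | z | y
4 | p | p
9 | t | p
9 | t | q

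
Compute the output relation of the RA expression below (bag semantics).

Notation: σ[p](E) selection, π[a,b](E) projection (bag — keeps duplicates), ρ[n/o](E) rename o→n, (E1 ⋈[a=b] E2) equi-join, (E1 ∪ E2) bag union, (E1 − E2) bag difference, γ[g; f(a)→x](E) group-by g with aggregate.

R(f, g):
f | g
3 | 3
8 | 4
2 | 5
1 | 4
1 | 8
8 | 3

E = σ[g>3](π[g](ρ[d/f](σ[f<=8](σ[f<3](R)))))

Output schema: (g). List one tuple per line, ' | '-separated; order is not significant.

Row counts bottom-up:
  R → 6
  σ[f<3](R) → 3
  σ[f<=8](σ[f<3](R)) → 3
  ρ[d/f](σ[f<=8](σ[f<3](R))) → 3
  π[g](ρ[d/f](σ[f<=8](σ[f<3](R)))) → 3
  σ[g>3](π[g](ρ[d/f](σ[f<=8](σ[f<3](R))))) → 3

== RESULT ==
g
4
5
8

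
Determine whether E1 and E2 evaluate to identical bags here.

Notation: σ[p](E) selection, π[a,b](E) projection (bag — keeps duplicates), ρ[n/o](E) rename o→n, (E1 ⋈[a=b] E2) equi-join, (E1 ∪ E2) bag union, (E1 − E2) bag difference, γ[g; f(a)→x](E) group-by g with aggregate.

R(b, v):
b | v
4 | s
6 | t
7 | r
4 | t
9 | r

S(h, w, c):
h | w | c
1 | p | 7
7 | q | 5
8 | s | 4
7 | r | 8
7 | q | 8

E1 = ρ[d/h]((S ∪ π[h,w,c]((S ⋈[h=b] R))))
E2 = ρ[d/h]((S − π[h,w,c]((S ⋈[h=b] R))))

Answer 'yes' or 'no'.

E1 subexpression sizes:
  S → 5
  S → 5
  R → 5
  (S ⋈[h=b] R) → 3
  π[h,w,c]((S ⋈[h=b] R)) → 3
  (S ∪ π[h,w,c]((S ⋈[h=b] R))) → 8
  ρ[d/h]((S ∪ π[h,w,c]((S ⋈[h=b] R)))) → 8
E2 subexpression sizes:
  S → 5
  S → 5
  R → 5
  (S ⋈[h=b] R) → 3
  π[h,w,c]((S ⋈[h=b] R)) → 3
  (S − π[h,w,c]((S ⋈[h=b] R))) → 2
  ρ[d/h]((S − π[h,w,c]((S ⋈[h=b] R)))) → 2

E1 result:
d | w | c
1 | p | 7
7 | q | 5
7 | q | 5
7 | q | 8
7 | q | 8
7 | r | 8
7 | r | 8
8 | s | 4
E2 result:
d | w | c
1 | p | 7
8 | s | 4
Witness: (7, 'r', 8) appears 2× in E1 but 0× in E2.

no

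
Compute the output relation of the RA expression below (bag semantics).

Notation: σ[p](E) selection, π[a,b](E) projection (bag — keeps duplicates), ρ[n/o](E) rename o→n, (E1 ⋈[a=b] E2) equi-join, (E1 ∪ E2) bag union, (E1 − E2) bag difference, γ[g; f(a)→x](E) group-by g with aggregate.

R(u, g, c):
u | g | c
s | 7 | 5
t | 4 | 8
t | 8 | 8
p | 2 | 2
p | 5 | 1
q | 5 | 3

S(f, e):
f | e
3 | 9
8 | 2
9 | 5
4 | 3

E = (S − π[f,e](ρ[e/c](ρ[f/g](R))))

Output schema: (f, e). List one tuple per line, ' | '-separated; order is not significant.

Row counts bottom-up:
  S → 4
  R → 6
  ρ[f/g](R) → 6
  ρ[e/c](ρ[f/g](R)) → 6
  π[f,e](ρ[e/c](ρ[f/g](R))) → 6
  (S − π[f,e](ρ[e/c](ρ[f/g](R)))) → 4

== RESULT ==
f | e
3 | 9
4 | 3
8 | 2
9 | 5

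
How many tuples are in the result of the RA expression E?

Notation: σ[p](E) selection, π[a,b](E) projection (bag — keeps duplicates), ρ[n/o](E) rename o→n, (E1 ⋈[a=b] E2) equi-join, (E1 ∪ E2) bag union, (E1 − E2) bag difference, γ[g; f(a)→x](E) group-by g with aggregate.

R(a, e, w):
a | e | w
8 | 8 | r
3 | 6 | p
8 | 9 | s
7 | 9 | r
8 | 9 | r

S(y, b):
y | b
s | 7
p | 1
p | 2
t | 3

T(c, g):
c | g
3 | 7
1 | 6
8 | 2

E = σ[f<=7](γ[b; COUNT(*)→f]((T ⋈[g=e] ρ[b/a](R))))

Per-node cardinality:
  T → 3
  R → 5
  ρ[b/a](R) → 5
  (T ⋈[g=e] ρ[b/a](R)) → 1
  γ[b; COUNT(*)→f]((T ⋈[g=e] ρ[b/a](R))) → 1
  σ[f<=7](γ[b; COUNT(*)→f]((T ⋈[g=e] ρ[b/a](R)))) → 1

|E| = 1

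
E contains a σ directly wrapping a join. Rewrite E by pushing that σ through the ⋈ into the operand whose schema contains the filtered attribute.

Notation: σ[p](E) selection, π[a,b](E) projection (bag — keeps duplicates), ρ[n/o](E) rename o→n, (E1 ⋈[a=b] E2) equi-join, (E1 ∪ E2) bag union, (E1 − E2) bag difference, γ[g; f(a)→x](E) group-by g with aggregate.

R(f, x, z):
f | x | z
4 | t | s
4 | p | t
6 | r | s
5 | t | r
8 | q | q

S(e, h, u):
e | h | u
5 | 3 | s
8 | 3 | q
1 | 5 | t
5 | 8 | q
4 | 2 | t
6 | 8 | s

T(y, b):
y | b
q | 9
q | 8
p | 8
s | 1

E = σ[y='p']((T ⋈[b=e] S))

σ filters on y, owned by the left side.
E' = (σ[y='p'](T) ⋈[b=e] S)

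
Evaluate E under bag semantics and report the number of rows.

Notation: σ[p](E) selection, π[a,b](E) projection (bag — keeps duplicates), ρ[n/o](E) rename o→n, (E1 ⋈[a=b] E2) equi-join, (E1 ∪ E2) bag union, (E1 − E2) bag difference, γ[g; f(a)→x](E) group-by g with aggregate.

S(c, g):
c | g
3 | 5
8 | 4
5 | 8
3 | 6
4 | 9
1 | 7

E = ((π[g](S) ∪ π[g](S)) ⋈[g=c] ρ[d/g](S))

Row counts bottom-up:
  S → 6
  π[g](S) → 6
  S → 6
  π[g](S) → 6
  (π[g](S) ∪ π[g](S)) → 12
  S → 6
  ρ[d/g](S) → 6
  ((π[g](S) ∪ π[g](S)) ⋈[g=c] ρ[d/g](S)) → 6

|E| = 6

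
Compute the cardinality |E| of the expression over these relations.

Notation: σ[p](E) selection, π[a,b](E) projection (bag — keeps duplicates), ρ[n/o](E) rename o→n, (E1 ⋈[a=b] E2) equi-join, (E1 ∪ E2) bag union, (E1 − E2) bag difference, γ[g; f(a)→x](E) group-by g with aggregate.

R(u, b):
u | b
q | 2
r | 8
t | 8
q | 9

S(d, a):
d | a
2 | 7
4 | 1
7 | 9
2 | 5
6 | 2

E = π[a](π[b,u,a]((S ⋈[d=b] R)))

Per-node cardinality:
  S → 5
  R → 4
  (S ⋈[d=b] R) → 2
  π[b,u,a]((S ⋈[d=b] R)) → 2
  π[a](π[b,u,a]((S ⋈[d=b] R))) → 2

|E| = 2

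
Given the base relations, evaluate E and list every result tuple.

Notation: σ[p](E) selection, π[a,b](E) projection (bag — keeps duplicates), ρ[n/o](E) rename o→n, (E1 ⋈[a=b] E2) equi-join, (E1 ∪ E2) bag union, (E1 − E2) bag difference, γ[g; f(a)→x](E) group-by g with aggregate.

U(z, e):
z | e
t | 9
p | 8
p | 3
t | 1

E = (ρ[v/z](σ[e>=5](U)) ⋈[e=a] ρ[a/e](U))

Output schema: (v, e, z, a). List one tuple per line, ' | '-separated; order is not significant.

Subexpression sizes:
  U → 4
  σ[e>=5](U) → 2
  ρ[v/z](σ[e>=5](U)) → 2
  U → 4
  ρ[a/e](U) → 4
  (ρ[v/z](σ[e>=5](U)) ⋈[e=a] ρ[a/e](U)) → 2

== RESULT ==
v | e | z | a
p | 8 | p | 8
t | 9 | t | 9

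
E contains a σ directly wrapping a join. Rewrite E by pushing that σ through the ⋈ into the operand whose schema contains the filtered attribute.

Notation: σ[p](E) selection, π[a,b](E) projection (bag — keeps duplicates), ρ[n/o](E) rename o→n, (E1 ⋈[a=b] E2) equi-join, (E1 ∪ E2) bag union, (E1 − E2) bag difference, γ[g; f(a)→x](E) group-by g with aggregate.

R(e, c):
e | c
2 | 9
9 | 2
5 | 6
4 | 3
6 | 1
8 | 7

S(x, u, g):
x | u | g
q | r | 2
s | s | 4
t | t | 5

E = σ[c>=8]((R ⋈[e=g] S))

σ filters on c, owned by the left side.
E' = (σ[c>=8](R) ⋈[e=g] S)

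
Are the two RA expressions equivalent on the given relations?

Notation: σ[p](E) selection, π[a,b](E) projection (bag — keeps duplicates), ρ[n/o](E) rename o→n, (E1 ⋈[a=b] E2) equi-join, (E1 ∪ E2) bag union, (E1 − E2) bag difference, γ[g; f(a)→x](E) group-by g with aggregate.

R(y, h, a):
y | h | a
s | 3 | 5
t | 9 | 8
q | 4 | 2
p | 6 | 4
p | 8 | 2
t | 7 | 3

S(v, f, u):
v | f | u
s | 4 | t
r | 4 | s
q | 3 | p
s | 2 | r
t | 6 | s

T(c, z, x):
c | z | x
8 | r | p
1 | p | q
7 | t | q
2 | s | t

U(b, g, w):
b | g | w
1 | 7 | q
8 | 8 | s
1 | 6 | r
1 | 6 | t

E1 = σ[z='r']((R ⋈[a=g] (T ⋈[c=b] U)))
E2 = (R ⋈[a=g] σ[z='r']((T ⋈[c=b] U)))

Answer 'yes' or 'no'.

E1 stepwise |·|:
  R → 6
  T → 4
  U → 4
  (T ⋈[c=b] U) → 4
  (R ⋈[a=g] (T ⋈[c=b] U)) → 1
  σ[z='r']((R ⋈[a=g] (T ⋈[c=b] U))) → 1
E2 stepwise |·|:
  R → 6
  T → 4
  U → 4
  (T ⋈[c=b] U) → 4
  σ[z='r']((T ⋈[c=b] U)) → 1
  (R ⋈[a=g] σ[z='r']((T ⋈[c=b] U))) → 1

E1 and E2 produce the same multiset:
y | h | a | c | z | x | b | g | w
t | 9 | 8 | 8 | r | p | 8 | 8 | s

yes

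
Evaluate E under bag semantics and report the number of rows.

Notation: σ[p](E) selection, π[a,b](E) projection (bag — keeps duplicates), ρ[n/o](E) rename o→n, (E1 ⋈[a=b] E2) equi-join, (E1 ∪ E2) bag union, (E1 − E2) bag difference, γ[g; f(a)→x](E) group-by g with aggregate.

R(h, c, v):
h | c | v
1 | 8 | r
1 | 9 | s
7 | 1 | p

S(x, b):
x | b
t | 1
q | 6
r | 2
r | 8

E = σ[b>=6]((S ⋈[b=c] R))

Row counts bottom-up:
  S → 4
  R → 3
  (S ⋈[b=c] R) → 2
  σ[b>=6]((S ⋈[b=c] R)) → 1

|E| = 1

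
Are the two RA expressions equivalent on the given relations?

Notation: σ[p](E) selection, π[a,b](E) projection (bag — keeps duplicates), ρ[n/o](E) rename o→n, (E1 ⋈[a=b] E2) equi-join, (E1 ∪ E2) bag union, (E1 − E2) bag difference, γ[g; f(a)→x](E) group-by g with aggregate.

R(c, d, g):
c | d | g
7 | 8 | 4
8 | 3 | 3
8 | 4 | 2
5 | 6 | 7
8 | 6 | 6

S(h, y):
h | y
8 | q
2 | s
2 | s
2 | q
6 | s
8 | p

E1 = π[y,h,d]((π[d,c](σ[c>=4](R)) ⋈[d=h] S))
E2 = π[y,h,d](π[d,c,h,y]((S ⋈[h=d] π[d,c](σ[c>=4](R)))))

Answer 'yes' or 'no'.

E1 row counts bottom-up:
  R → 5
  σ[c>=4](R) → 5
  π[d,c](σ[c>=4](R)) → 5
  S → 6
  (π[d,c](σ[c>=4](R)) ⋈[d=h] S) → 4
  π[y,h,d]((π[d,c](σ[c>=4](R)) ⋈[d=h] S)) → 4
E2 row counts bottom-up:
  S → 6
  R → 5
  σ[c>=4](R) → 5
  π[d,c](σ[c>=4](R)) → 5
  (S ⋈[h=d] π[d,c](σ[c>=4](R))) → 4
  π[d,c,h,y]((S ⋈[h=d] π[d,c](σ[c>=4](R)))) → 4
  π[y,h,d](π[d,c,h,y]((S ⋈[h=d] π[d,c](σ[c>=4](R))))) → 4

E1 and E2 produce the same multiset:
y | h | d
p | 8 | 8
q | 8 | 8
s | 6 | 6
s | 6 | 6

yes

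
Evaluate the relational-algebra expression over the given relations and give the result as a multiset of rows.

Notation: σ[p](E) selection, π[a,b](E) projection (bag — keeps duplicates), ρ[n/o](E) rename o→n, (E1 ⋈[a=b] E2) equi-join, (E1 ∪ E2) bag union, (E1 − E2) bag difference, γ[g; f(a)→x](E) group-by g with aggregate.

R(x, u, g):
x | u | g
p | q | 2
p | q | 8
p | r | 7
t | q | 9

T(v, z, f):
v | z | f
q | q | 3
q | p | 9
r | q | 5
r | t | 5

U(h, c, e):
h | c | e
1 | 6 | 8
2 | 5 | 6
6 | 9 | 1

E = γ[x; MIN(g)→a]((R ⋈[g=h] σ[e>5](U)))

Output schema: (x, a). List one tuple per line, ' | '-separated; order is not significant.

Subexpression sizes:
  R → 4
  U → 3
  σ[e>5](U) → 2
  (R ⋈[g=h] σ[e>5](U)) → 1
  γ[x; MIN(g)→a]((R ⋈[g=h] σ[e>5](U))) → 1

== RESULT ==
x | a
p | 2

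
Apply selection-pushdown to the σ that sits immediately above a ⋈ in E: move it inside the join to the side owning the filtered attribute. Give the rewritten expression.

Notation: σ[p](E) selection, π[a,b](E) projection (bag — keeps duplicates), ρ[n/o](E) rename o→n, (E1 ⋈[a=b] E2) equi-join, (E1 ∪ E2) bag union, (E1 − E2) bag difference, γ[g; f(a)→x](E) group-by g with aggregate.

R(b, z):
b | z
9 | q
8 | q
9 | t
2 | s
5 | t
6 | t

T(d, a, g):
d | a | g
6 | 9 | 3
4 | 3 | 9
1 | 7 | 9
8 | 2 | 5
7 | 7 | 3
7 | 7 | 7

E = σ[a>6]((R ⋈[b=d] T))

σ filters on a, owned by the right side.
E' = (R ⋈[b=d] σ[a>6](T))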